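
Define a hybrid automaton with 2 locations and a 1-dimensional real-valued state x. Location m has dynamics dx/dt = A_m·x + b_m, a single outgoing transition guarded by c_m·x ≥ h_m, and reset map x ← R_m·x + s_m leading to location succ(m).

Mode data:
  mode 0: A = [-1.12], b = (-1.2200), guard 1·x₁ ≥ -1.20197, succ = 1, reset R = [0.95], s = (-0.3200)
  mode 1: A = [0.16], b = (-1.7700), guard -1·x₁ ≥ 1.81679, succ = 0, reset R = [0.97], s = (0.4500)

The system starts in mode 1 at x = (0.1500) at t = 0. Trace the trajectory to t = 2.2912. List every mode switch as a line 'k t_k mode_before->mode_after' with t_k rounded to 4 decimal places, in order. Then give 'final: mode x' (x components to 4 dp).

1 1.0357 1->0
2 1.6451 0->1
3 1.8198 1->0
final: 0 -1.2208

Mode 1: guard c·x = 1.8168 hit at Δt = 1.0357 (t = 1.0357), x⁻ = (-1.8168) → reset → x⁺ = (-1.3123), jump to mode 0
Mode 0: guard c·x = -1.2020 hit at Δt = 0.6095 (t = 1.6451), x⁻ = (-1.2020) → reset → x⁺ = (-1.4619), jump to mode 1
Mode 1: guard c·x = 1.8168 hit at Δt = 0.1747 (t = 1.8198), x⁻ = (-1.8168) → reset → x⁺ = (-1.3123), jump to mode 0
Mode 0: flow for 0.4714 to horizon, guard not reached → x = (-1.2208)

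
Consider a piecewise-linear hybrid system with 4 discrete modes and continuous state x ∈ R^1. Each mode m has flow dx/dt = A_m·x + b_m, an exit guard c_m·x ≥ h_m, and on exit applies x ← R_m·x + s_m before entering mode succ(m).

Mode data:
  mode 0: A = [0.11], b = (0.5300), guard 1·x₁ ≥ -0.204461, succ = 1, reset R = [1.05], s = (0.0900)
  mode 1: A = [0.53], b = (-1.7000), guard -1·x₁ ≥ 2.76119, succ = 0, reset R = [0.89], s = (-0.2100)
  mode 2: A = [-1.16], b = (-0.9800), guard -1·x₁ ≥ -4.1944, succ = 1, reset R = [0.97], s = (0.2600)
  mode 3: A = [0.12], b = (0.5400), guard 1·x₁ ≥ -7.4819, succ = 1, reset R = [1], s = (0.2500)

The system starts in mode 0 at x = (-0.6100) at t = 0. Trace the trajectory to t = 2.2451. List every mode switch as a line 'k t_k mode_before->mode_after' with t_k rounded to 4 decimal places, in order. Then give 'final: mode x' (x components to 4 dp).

Mode 0: guard c·x = -0.2045 hit at Δt = 0.8364 (t = 0.8364), x⁻ = (-0.2045) → reset → x⁺ = (-0.1247), jump to mode 1
Mode 1: guard c·x = 2.7612 hit at Δt = 1.0998 (t = 1.9362), x⁻ = (-2.7612) → reset → x⁺ = (-2.6675), jump to mode 0
Mode 0: flow for 0.3089 to horizon, guard not reached → x = (-2.5931)

1 0.8364 0->1
2 1.9362 1->0
final: 0 -2.5931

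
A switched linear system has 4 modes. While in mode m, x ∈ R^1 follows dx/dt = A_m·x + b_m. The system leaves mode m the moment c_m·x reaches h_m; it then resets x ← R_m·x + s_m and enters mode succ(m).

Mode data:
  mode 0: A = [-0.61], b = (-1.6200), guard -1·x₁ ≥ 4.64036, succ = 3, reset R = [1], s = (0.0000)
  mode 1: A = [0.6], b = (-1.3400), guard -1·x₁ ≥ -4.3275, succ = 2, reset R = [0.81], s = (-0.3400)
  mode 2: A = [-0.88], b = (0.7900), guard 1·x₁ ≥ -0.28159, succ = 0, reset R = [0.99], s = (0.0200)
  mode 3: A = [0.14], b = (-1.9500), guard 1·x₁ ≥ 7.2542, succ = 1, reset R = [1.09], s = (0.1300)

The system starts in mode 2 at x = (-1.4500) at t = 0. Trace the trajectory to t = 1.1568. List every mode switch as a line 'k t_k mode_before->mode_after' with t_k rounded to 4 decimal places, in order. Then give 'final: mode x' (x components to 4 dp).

1 0.7824 2->0
final: 0 -0.7482

Mode 2: guard c·x = -0.2816 hit at Δt = 0.7824 (t = 0.7824), x⁻ = (-0.2816) → reset → x⁺ = (-0.2588), jump to mode 0
Mode 0: flow for 0.3744 to horizon, guard not reached → x = (-0.7482)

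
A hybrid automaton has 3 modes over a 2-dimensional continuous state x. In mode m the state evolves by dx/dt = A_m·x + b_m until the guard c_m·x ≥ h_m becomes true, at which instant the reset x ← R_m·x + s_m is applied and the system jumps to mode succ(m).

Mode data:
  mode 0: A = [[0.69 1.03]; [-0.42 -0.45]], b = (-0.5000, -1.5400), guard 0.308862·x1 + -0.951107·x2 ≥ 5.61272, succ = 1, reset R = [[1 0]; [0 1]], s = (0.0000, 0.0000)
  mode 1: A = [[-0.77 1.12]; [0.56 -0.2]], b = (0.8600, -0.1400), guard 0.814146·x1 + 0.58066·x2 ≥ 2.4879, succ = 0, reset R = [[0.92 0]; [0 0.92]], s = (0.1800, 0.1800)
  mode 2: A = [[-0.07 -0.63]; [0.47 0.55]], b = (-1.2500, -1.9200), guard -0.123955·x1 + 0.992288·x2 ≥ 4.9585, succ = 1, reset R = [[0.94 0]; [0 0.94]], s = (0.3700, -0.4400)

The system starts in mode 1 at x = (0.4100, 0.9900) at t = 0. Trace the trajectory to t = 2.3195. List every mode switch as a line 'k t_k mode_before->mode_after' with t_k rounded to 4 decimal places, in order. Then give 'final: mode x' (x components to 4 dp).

Mode 1: guard c·x = 2.4879 hit at Δt = 1.3835 (t = 1.3835), x⁻ = (2.0054, 1.4728) → reset → x⁺ = (2.0250, 1.5350), jump to mode 0
Mode 0: flow for 0.9360 to horizon, guard not reached → x = (3.6153, -1.1330)

1 1.3835 1->0
final: 0 3.6153 -1.1330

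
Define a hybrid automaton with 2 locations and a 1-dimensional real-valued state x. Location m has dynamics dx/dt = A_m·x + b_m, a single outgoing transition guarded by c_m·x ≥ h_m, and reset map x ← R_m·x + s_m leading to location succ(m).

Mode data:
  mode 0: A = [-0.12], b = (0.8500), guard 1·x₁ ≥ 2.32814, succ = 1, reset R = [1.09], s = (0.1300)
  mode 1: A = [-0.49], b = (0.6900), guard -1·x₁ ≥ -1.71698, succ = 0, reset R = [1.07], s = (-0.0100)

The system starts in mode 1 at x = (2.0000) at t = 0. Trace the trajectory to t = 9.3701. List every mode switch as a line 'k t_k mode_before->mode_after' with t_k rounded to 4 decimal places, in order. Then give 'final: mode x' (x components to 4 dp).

Mode 1: guard c·x = -1.7170 hit at Δt = 1.3275 (t = 1.3275), x⁻ = (1.7170) → reset → x⁺ = (1.8272), jump to mode 0
Mode 0: guard c·x = 2.3281 hit at Δt = 0.8347 (t = 2.1622), x⁻ = (2.3281) → reset → x⁺ = (2.6677), jump to mode 1
Mode 1: guard c·x = -1.7170 hit at Δt = 2.8688 (t = 5.0311), x⁻ = (1.7170) → reset → x⁺ = (1.8272), jump to mode 0
Mode 0: guard c·x = 2.3281 hit at Δt = 0.8347 (t = 5.8658), x⁻ = (2.3281) → reset → x⁺ = (2.6677), jump to mode 1
Mode 1: guard c·x = -1.7170 hit at Δt = 2.8688 (t = 8.7346), x⁻ = (1.7170) → reset → x⁺ = (1.8272), jump to mode 0
Mode 0: flow for 0.6355 to horizon, guard not reached → x = (2.2131)

1 1.3275 1->0
2 2.1622 0->1
3 5.0311 1->0
4 5.8658 0->1
5 8.7346 1->0
final: 0 2.2131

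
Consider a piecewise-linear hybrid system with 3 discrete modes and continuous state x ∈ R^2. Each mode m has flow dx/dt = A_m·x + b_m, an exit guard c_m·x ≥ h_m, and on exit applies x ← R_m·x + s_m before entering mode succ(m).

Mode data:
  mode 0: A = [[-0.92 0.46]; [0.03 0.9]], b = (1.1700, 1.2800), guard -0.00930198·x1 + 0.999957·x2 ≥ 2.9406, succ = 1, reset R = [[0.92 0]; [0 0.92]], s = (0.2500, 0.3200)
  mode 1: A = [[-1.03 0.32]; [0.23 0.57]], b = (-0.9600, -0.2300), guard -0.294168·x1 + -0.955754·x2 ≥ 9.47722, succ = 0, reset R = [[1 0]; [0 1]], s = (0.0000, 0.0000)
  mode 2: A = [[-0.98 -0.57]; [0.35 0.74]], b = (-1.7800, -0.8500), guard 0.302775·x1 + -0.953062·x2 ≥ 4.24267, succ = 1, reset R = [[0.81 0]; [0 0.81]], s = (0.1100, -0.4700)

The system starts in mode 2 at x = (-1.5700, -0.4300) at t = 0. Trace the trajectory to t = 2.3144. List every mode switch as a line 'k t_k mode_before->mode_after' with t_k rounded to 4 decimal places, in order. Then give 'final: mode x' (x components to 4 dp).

Mode 2: guard c·x = 4.2427 hit at Δt = 1.4421 (t = 1.4421), x⁻ = (-0.5733, -4.6338) → reset → x⁺ = (-0.3544, -4.2233), jump to mode 1
Mode 1: flow for 0.8723 to horizon, guard not reached → x = (-1.7895, -7.4751)

1 1.4421 2->1
final: 1 -1.7895 -7.4751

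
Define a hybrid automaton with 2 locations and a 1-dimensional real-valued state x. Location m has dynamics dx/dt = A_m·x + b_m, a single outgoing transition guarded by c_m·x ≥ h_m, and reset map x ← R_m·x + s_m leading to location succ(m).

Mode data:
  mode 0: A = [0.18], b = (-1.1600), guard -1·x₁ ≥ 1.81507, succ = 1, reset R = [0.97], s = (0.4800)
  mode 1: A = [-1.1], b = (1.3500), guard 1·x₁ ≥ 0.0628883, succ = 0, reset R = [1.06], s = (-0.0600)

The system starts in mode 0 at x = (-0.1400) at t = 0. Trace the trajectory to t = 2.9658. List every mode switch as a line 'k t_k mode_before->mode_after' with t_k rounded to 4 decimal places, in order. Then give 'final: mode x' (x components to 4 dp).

1 1.2592 0->1
2 1.9567 1->0
final: 0 -1.2756

Mode 0: guard c·x = 1.8151 hit at Δt = 1.2592 (t = 1.2592), x⁻ = (-1.8151) → reset → x⁺ = (-1.2806), jump to mode 1
Mode 1: guard c·x = 0.0629 hit at Δt = 0.6975 (t = 1.9567), x⁻ = (0.0629) → reset → x⁺ = (0.0067), jump to mode 0
Mode 0: flow for 1.0091 to horizon, guard not reached → x = (-1.2756)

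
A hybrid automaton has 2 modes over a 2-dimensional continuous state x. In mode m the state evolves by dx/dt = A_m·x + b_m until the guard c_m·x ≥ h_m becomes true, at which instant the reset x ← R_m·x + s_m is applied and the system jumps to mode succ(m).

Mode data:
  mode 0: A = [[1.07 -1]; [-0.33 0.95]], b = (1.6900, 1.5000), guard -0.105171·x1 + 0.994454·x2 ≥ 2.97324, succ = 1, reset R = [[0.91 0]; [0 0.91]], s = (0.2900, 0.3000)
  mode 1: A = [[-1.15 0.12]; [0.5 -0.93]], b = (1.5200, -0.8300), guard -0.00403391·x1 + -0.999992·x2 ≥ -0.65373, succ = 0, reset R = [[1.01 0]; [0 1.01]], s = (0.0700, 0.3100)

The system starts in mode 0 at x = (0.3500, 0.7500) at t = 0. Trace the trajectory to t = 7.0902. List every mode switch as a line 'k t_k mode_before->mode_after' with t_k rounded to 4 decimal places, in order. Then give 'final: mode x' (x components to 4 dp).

1 0.7902 0->1
2 2.2835 1->0
3 3.2159 0->1
4 5.3526 1->0
5 6.3927 0->1
final: 1 3.0146 2.3425

Mode 0: guard c·x = 2.9732 hit at Δt = 0.7902 (t = 0.7902), x⁻ = (0.8945, 3.0844) → reset → x⁺ = (1.1040, 3.1068), jump to mode 1
Mode 1: guard c·x = -0.6537 hit at Δt = 1.4933 (t = 2.2835), x⁻ = (1.3920, 0.6481) → reset → x⁺ = (1.4759, 0.9646), jump to mode 0
Mode 0: guard c·x = 2.9732 hit at Δt = 0.9324 (t = 3.2159), x⁻ = (3.7284, 3.3841) → reset → x⁺ = (3.6828, 3.3796), jump to mode 1
Mode 1: guard c·x = -0.6537 hit at Δt = 2.1367 (t = 5.3526), x⁻ = (1.6441, 0.6471) → reset → x⁺ = (1.7306, 0.9636), jump to mode 0
Mode 0: guard c·x = 2.9732 hit at Δt = 1.0401 (t = 6.3927), x⁻ = (4.8839, 3.5063) → reset → x⁺ = (4.7343, 3.4908), jump to mode 1
Mode 1: flow for 0.6975 to horizon, guard not reached → x = (3.0146, 2.3425)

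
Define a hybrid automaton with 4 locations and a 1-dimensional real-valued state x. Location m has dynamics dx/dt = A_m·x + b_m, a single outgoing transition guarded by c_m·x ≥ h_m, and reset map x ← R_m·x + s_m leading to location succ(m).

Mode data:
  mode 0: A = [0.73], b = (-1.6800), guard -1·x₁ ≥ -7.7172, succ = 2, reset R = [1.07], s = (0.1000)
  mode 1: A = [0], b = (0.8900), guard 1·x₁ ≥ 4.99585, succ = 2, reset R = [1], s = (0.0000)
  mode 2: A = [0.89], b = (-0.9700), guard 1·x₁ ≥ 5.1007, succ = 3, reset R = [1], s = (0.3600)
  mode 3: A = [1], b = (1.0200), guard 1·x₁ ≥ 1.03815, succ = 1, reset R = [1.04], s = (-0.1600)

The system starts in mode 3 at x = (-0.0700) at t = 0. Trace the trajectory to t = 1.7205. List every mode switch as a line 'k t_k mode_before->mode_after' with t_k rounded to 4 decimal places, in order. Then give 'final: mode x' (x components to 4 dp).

1 0.7731 3->1
final: 1 1.7629

Mode 3: guard c·x = 1.0381 hit at Δt = 0.7731 (t = 0.7731), x⁻ = (1.0382) → reset → x⁺ = (0.9197), jump to mode 1
Mode 1: flow for 0.9474 to horizon, guard not reached → x = (1.7629)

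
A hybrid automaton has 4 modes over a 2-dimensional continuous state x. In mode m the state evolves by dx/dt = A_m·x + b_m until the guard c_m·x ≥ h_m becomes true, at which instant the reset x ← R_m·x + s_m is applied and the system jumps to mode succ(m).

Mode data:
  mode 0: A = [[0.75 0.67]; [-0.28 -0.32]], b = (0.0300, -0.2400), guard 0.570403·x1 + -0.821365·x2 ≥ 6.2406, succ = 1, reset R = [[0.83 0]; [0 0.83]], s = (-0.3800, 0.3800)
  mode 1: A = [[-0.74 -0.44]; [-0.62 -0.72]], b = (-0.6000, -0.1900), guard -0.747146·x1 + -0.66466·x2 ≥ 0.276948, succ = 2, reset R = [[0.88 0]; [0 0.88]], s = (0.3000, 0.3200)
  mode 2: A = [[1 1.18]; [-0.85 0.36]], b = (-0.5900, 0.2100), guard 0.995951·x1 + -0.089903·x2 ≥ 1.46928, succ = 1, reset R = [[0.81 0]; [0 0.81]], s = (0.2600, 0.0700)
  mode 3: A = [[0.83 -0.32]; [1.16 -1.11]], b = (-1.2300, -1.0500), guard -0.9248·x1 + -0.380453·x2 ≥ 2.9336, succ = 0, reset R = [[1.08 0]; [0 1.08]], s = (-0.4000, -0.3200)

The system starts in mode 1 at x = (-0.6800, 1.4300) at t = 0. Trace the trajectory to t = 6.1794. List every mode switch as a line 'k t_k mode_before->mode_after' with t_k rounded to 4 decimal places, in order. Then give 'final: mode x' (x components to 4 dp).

1 1.4660 1->2
2 2.8924 2->1
3 5.2073 1->2
final: 2 0.0317 1.2608

Mode 1: guard c·x = 0.2769 hit at Δt = 1.4660 (t = 1.4660), x⁻ = (-1.1791, 0.9088) → reset → x⁺ = (-0.7376, 1.1197), jump to mode 2
Mode 2: guard c·x = 1.4693 hit at Δt = 1.4264 (t = 2.8924), x⁻ = (1.6939, 2.4226) → reset → x⁺ = (1.6321, 2.0323), jump to mode 1
Mode 1: guard c·x = 0.2769 hit at Δt = 2.3149 (t = 5.2073), x⁻ = (-0.6262, 0.2872) → reset → x⁺ = (-0.2511, 0.5728), jump to mode 2
Mode 2: flow for 0.9721 to horizon, guard not reached → x = (0.0317, 1.2608)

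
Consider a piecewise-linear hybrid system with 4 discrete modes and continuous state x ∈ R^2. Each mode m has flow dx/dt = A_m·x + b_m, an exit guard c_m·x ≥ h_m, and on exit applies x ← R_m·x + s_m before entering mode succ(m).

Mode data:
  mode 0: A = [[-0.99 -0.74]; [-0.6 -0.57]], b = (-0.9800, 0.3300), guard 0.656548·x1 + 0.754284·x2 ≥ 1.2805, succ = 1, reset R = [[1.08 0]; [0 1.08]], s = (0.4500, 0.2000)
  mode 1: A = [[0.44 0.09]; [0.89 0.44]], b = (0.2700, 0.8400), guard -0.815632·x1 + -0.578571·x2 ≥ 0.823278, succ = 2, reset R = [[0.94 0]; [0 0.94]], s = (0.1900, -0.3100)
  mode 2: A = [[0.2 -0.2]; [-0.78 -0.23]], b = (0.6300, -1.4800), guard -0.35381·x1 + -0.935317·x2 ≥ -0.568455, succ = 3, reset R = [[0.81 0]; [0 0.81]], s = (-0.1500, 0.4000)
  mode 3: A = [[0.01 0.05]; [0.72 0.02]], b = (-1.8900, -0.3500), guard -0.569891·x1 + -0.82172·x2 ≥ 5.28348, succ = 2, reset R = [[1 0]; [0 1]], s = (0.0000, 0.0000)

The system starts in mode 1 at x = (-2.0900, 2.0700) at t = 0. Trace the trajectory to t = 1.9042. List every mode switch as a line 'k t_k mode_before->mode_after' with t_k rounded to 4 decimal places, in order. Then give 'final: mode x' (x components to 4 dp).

Mode 1: guard c·x = 0.8233 hit at Δt = 0.5454 (t = 0.5454), x⁻ = (-2.3785, 1.9301) → reset → x⁺ = (-2.0458, 1.5043), jump to mode 2
Mode 2: guard c·x = -0.5685 hit at Δt = 0.5353 (t = 1.0807), x⁻ = (-2.0847, 1.3964) → reset → x⁺ = (-1.8386, 1.5311), jump to mode 3
Mode 3: flow for 0.8235 to horizon, guard not reached → x = (-3.3877, -0.2907)

1 0.5454 1->2
2 1.0807 2->3
final: 3 -3.3877 -0.2907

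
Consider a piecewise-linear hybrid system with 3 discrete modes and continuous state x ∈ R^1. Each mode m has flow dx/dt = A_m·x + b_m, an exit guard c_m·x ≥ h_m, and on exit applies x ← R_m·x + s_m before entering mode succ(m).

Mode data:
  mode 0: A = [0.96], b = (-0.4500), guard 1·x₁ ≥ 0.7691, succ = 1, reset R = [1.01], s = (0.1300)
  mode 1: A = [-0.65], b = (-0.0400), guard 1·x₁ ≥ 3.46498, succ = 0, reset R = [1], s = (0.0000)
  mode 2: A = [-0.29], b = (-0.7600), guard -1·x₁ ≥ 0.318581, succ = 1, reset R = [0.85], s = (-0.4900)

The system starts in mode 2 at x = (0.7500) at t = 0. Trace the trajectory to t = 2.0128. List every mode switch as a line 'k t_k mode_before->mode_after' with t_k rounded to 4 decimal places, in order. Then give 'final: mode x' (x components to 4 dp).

Mode 2: guard c·x = 0.3186 hit at Δt = 1.3148 (t = 1.3148), x⁻ = (-0.3186) → reset → x⁺ = (-0.7608), jump to mode 1
Mode 1: flow for 0.6980 to horizon, guard not reached → x = (-0.5058)

1 1.3148 2->1
final: 1 -0.5058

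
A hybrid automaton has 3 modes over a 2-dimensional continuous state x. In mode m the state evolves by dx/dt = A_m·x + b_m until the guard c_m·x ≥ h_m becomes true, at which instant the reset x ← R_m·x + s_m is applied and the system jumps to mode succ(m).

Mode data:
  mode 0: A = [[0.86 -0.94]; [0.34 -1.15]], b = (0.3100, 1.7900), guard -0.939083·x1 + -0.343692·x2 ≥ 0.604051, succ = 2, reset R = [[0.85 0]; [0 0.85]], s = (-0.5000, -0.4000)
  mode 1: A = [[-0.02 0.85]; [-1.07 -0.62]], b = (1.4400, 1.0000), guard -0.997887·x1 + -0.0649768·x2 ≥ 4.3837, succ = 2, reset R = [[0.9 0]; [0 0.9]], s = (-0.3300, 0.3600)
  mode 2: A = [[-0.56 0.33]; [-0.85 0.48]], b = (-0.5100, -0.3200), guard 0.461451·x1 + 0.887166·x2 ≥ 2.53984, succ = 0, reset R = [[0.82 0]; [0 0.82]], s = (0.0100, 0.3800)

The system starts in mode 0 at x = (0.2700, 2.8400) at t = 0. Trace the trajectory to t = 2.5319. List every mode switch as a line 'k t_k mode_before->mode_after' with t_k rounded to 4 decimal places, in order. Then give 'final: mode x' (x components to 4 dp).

1 0.6880 0->2
2 1.7478 2->0
3 2.0561 0->2
final: 2 -1.3016 2.7061

Mode 0: guard c·x = 0.6041 hit at Δt = 0.6880 (t = 0.6880), x⁻ = (-1.3886, 2.0366) → reset → x⁺ = (-1.6803, 1.3311), jump to mode 2
Mode 2: guard c·x = 2.5398 hit at Δt = 1.0598 (t = 1.7478), x⁻ = (-0.7113, 3.2329) → reset → x⁺ = (-0.5733, 3.0309), jump to mode 0
Mode 0: guard c·x = 0.6041 hit at Δt = 0.3083 (t = 2.0561), x⁻ = (-1.5564, 2.4950) → reset → x⁺ = (-1.8229, 1.7208), jump to mode 2
Mode 2: flow for 0.4758 to horizon, guard not reached → x = (-1.3016, 2.7061)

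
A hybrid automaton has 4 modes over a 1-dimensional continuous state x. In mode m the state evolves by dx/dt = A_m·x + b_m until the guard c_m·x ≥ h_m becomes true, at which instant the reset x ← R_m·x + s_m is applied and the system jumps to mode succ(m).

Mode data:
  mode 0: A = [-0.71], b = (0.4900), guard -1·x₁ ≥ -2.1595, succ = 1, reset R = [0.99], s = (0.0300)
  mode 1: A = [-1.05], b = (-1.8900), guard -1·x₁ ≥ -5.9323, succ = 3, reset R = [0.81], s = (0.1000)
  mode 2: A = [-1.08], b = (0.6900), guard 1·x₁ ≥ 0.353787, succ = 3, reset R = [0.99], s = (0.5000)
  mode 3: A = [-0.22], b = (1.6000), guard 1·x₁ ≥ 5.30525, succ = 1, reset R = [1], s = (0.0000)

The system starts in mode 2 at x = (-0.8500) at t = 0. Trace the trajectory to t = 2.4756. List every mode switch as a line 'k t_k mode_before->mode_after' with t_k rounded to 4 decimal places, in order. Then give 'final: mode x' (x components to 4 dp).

1 1.5305 2->3
final: 3 2.0559

Mode 2: guard c·x = 0.3538 hit at Δt = 1.5305 (t = 1.5305), x⁻ = (0.3538) → reset → x⁺ = (0.8502), jump to mode 3
Mode 3: flow for 0.9451 to horizon, guard not reached → x = (2.0559)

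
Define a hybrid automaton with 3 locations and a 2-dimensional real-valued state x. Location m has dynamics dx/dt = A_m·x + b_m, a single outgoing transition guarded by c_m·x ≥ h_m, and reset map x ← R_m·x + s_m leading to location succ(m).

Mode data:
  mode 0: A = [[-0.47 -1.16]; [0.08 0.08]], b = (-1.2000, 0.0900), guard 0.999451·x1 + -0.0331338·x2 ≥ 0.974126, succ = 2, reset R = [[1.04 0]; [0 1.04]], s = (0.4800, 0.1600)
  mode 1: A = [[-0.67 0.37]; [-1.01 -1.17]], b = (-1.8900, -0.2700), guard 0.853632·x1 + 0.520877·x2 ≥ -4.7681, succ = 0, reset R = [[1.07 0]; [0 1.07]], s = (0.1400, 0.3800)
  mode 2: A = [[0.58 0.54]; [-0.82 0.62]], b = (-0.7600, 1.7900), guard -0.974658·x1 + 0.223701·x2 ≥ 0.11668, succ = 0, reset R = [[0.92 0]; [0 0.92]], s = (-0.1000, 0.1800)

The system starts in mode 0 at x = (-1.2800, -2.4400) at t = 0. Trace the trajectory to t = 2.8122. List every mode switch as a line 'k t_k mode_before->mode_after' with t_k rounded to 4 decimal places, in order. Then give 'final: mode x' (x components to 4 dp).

1 1.2142 0->2
2 2.2858 2->0
final: 0 0.1647 -2.5562

Mode 0: guard c·x = 0.9741 hit at Δt = 1.2142 (t = 1.2142), x⁻ = (0.8889, -2.5871) → reset → x⁺ = (1.4044, -2.5306), jump to mode 2
Mode 2: guard c·x = 0.1167 hit at Δt = 1.0716 (t = 2.2858), x⁻ = (-0.7844, -2.8958) → reset → x⁺ = (-0.8216, -2.4842), jump to mode 0
Mode 0: flow for 0.5264 to horizon, guard not reached → x = (0.1647, -2.5562)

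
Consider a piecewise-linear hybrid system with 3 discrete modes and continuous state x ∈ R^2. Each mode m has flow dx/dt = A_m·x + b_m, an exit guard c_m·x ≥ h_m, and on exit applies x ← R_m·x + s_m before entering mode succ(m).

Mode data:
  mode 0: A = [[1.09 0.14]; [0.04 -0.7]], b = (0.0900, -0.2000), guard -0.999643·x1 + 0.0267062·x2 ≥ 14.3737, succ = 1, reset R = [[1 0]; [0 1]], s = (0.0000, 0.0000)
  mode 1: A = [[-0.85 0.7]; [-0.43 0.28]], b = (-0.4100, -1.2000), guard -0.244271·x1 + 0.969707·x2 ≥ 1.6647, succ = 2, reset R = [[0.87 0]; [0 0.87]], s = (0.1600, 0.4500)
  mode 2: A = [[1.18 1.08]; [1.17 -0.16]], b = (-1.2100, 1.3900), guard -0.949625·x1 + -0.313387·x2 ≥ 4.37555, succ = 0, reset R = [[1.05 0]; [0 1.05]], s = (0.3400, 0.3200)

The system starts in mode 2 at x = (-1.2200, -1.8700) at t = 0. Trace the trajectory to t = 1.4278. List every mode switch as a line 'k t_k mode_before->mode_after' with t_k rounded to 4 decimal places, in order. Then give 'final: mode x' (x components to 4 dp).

Mode 2: guard c·x = 4.3755 hit at Δt = 0.4218 (t = 0.4218), x⁻ = (-3.8371, -2.3350) → reset → x⁺ = (-3.6889, -2.1318), jump to mode 0
Mode 0: flow for 1.0060 to horizon, guard not reached → x = (-11.3322, -1.4088)

1 0.4218 2->0
final: 0 -11.3322 -1.4088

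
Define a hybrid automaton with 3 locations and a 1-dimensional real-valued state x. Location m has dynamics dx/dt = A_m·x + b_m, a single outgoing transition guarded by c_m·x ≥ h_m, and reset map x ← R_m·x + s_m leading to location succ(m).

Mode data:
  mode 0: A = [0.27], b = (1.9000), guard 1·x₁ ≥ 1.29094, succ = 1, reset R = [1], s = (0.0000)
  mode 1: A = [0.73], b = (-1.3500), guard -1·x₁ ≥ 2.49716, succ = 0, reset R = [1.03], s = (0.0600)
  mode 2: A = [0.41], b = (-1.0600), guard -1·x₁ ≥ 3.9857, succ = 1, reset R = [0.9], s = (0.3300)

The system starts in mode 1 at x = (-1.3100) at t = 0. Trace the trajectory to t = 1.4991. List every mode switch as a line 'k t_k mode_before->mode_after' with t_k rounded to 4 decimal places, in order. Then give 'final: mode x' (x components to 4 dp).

1 0.4370 1->0
final: 0 -1.0093

Mode 1: guard c·x = 2.4972 hit at Δt = 0.4370 (t = 0.4370), x⁻ = (-2.4972) → reset → x⁺ = (-2.5121), jump to mode 0
Mode 0: flow for 1.0621 to horizon, guard not reached → x = (-1.0093)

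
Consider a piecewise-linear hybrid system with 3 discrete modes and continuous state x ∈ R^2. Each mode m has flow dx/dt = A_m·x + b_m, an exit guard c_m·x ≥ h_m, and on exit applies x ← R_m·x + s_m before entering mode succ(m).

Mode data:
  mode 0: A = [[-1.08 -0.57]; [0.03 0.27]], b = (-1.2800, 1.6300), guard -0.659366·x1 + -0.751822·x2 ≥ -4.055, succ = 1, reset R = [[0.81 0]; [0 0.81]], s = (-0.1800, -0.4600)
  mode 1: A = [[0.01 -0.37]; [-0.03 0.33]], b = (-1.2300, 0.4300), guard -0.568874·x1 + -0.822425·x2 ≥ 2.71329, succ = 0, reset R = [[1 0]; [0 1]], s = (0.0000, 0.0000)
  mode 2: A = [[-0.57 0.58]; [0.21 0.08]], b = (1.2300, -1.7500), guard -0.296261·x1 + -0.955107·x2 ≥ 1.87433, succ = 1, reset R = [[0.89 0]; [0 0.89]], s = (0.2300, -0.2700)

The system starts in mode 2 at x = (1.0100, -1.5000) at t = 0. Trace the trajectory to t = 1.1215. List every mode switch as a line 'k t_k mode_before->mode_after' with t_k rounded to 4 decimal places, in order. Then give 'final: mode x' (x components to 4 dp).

1 0.4261 2->1
final: 1 0.7457 -2.5148

Mode 2: guard c·x = 1.8743 hit at Δt = 0.4261 (t = 0.4261), x⁻ = (0.8464, -2.2250) → reset → x⁺ = (0.9833, -2.2502), jump to mode 1
Mode 1: flow for 0.6954 to horizon, guard not reached → x = (0.7457, -2.5148)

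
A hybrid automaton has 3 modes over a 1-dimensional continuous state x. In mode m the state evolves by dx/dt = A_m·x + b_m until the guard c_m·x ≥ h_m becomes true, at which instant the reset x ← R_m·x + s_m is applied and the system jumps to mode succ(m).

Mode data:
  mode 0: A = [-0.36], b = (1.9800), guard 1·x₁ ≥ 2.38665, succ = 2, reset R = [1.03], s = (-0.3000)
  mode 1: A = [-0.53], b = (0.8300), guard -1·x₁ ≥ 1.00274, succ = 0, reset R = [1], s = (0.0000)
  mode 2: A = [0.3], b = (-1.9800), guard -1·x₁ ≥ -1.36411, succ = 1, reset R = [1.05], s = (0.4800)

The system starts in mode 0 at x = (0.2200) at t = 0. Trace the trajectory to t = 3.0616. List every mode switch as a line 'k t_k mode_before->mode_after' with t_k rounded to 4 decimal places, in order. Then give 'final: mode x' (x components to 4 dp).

Mode 0: guard c·x = 2.3866 hit at Δt = 1.4673 (t = 1.4673), x⁻ = (2.3866) → reset → x⁺ = (2.1582), jump to mode 2
Mode 2: guard c·x = -1.3641 hit at Δt = 0.5483 (t = 2.0156), x⁻ = (1.3641) → reset → x⁺ = (1.9123), jump to mode 1
Mode 1: flow for 1.0460 to horizon, guard not reached → x = (1.7649)

1 1.4673 0->2
2 2.0156 2->1
final: 1 1.7649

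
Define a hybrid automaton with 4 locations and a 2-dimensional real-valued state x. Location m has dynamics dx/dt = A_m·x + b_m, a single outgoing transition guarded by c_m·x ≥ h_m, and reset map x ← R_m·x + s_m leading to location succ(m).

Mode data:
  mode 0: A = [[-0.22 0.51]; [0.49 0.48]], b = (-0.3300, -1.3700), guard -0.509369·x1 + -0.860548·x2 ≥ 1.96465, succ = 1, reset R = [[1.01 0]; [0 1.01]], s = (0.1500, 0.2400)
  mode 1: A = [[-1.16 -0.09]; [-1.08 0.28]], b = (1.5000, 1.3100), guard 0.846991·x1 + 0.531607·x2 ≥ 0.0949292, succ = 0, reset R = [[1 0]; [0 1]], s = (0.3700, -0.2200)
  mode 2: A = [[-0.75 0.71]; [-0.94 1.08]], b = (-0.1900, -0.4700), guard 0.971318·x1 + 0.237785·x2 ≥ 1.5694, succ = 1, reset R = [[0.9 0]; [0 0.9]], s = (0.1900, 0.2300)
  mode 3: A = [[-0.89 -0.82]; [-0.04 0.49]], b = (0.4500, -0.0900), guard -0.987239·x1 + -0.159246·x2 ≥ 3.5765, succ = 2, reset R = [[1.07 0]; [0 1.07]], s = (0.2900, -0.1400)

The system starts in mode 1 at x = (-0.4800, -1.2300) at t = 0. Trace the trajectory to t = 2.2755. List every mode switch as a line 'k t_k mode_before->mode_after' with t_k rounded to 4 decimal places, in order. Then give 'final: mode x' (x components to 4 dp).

1 0.6399 1->0
2 1.4156 0->1
final: 1 0.9447 -1.9155

Mode 1: guard c·x = 0.0949 hit at Δt = 0.6399 (t = 0.6399), x⁻ = (0.4827, -0.5904) → reset → x⁺ = (0.8527, -0.8104), jump to mode 0
Mode 0: guard c·x = 1.9647 hit at Δt = 0.7757 (t = 1.4156), x⁻ = (-0.0540, -2.2510) → reset → x⁺ = (0.0954, -2.0336), jump to mode 1
Mode 1: flow for 0.8599 to horizon, guard not reached → x = (0.9447, -1.9155)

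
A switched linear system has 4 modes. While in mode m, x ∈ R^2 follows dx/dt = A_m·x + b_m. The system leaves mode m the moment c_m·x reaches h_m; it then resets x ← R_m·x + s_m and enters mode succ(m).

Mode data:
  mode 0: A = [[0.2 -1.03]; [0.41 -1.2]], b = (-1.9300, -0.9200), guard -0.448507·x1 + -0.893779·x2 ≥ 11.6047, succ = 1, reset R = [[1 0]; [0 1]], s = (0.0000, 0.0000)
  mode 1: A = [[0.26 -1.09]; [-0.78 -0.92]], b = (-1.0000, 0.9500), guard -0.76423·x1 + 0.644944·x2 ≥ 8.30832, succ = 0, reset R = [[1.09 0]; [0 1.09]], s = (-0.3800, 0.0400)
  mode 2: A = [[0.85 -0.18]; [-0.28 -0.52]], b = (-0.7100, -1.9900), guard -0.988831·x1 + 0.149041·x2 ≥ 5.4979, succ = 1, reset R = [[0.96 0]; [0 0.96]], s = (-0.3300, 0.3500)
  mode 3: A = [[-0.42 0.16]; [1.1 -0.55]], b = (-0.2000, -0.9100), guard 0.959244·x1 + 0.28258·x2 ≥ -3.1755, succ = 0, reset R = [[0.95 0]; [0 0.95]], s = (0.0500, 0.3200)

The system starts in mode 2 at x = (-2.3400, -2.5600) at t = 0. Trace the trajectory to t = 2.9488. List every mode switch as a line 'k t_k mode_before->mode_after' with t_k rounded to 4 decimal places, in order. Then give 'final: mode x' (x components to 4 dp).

Mode 2: guard c·x = 5.4979 hit at Δt = 0.9996 (t = 0.9996), x⁻ = (-5.8912, -2.1973) → reset → x⁺ = (-5.9855, -1.7595), jump to mode 1
Mode 1: guard c·x = 8.3083 hit at Δt = 0.7613 (t = 1.7609), x⁻ = (-8.6092, 2.6808) → reset → x⁺ = (-9.7640, 2.9620), jump to mode 0
Mode 0: flow for 1.1879 to horizon, guard not reached → x = (-14.1856, -3.2417)

1 0.9996 2->1
2 1.7609 1->0
final: 0 -14.1856 -3.2417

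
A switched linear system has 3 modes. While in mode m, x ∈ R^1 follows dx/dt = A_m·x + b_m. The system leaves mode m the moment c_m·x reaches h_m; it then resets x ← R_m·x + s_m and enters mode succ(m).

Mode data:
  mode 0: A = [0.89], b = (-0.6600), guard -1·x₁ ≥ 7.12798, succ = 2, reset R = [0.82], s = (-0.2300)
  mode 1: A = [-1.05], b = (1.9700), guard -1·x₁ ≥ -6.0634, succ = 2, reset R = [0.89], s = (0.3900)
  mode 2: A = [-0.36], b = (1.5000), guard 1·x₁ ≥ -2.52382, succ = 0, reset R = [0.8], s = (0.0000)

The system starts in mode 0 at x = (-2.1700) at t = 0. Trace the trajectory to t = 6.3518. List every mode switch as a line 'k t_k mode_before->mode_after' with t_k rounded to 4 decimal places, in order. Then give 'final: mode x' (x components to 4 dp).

Mode 0: guard c·x = 7.1280 hit at Δt = 1.1172 (t = 1.1172), x⁻ = (-7.1280) → reset → x⁺ = (-6.0749), jump to mode 2
Mode 2: guard c·x = -2.5238 hit at Δt = 1.1827 (t = 2.2999), x⁻ = (-2.5238) → reset → x⁺ = (-2.0191), jump to mode 0
Mode 0: guard c·x = 7.1280 hit at Δt = 1.1770 (t = 3.4769), x⁻ = (-7.1280) → reset → x⁺ = (-6.0749), jump to mode 2
Mode 2: guard c·x = -2.5238 hit at Δt = 1.1827 (t = 4.6596), x⁻ = (-2.5238) → reset → x⁺ = (-2.0191), jump to mode 0
Mode 0: guard c·x = 7.1280 hit at Δt = 1.1770 (t = 5.8366), x⁻ = (-7.1280) → reset → x⁺ = (-6.0749), jump to mode 2
Mode 2: flow for 0.5152 to horizon, guard not reached → x = (-4.3413)

1 1.1172 0->2
2 2.2999 2->0
3 3.4769 0->2
4 4.6596 2->0
5 5.8366 0->2
final: 2 -4.3413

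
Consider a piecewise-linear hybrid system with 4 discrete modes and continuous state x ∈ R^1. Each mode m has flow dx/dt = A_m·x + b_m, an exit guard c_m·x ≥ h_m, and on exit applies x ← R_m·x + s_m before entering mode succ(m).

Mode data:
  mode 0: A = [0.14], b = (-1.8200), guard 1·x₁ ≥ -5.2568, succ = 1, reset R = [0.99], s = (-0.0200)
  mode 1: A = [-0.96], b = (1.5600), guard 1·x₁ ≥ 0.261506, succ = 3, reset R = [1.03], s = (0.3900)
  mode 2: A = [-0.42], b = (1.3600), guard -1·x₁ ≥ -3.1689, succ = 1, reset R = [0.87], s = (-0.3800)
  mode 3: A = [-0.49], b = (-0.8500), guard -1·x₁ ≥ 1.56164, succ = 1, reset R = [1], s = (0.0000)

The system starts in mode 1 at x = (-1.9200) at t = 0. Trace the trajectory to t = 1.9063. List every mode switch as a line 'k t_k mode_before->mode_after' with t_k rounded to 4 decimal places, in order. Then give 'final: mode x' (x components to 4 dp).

Mode 1: guard c·x = 0.2615 hit at Δt = 0.9953 (t = 0.9953), x⁻ = (0.2615) → reset → x⁺ = (0.6594), jump to mode 3
Mode 3: flow for 0.9110 to horizon, guard not reached → x = (-0.2027)

1 0.9953 1->3
final: 3 -0.2027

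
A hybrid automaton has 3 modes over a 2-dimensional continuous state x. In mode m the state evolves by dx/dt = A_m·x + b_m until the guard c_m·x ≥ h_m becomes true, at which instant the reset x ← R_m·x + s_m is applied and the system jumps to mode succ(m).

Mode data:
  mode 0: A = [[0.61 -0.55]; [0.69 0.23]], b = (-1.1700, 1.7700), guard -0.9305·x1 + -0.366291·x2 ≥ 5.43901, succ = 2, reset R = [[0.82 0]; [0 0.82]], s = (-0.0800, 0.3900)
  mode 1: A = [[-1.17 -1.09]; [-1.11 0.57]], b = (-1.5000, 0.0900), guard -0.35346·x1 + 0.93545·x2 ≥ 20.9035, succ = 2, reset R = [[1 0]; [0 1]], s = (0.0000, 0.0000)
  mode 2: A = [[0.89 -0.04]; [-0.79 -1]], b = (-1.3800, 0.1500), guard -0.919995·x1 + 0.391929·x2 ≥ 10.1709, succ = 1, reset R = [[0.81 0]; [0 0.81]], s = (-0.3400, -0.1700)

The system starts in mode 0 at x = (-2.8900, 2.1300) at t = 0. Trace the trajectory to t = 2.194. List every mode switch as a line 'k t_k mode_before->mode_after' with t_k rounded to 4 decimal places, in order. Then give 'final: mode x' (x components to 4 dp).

Mode 0: guard c·x = 5.4390 hit at Δt = 0.7043 (t = 0.7043), x⁻ = (-6.4283, 1.4812) → reset → x⁺ = (-5.3512, 1.6046), jump to mode 2
Mode 2: guard c·x = 10.1709 hit at Δt = 0.5313 (t = 1.2356), x⁻ = (-9.5887, 3.4429) → reset → x⁺ = (-8.1068, 2.6188), jump to mode 1
Mode 1: flow for 0.9584 to horizon, guard not reached → x = (-9.5414, 15.6630)

1 0.7043 0->2
2 1.2356 2->1
final: 1 -9.5414 15.6630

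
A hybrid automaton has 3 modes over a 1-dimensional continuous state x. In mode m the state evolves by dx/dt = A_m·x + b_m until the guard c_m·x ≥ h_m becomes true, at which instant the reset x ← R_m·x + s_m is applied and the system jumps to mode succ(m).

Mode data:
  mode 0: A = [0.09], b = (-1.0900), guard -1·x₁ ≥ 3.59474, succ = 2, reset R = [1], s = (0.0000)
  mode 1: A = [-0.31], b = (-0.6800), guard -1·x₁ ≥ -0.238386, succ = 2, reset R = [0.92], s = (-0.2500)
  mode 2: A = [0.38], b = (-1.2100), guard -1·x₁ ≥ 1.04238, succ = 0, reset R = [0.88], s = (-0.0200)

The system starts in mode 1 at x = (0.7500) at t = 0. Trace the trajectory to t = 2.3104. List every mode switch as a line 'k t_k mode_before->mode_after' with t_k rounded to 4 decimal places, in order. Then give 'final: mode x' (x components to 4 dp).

1 0.6159 1->2
2 1.3359 2->0
final: 0 -2.1334

Mode 1: guard c·x = -0.2384 hit at Δt = 0.6159 (t = 0.6159), x⁻ = (0.2384) → reset → x⁺ = (-0.0307), jump to mode 2
Mode 2: guard c·x = 1.0424 hit at Δt = 0.7200 (t = 1.3359), x⁻ = (-1.0424) → reset → x⁺ = (-0.9373), jump to mode 0
Mode 0: flow for 0.9745 to horizon, guard not reached → x = (-2.1334)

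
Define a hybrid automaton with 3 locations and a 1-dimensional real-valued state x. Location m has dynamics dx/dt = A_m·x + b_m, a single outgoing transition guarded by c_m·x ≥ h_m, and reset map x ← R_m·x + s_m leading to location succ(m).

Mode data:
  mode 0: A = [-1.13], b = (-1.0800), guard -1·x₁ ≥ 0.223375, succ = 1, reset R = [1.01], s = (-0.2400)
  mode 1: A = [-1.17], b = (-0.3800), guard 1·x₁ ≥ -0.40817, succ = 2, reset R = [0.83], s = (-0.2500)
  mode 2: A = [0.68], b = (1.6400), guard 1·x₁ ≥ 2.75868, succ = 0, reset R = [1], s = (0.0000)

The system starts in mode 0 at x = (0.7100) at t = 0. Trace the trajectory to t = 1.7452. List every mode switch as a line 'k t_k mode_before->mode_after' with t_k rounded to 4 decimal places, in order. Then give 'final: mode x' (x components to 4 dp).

1 0.7272 0->1
2 1.1751 1->2
final: 2 0.2745

Mode 0: guard c·x = 0.2234 hit at Δt = 0.7272 (t = 0.7272), x⁻ = (-0.2234) → reset → x⁺ = (-0.4656), jump to mode 1
Mode 1: guard c·x = -0.4082 hit at Δt = 0.4479 (t = 1.1751), x⁻ = (-0.4082) → reset → x⁺ = (-0.5888), jump to mode 2
Mode 2: flow for 0.5701 to horizon, guard not reached → x = (0.2745)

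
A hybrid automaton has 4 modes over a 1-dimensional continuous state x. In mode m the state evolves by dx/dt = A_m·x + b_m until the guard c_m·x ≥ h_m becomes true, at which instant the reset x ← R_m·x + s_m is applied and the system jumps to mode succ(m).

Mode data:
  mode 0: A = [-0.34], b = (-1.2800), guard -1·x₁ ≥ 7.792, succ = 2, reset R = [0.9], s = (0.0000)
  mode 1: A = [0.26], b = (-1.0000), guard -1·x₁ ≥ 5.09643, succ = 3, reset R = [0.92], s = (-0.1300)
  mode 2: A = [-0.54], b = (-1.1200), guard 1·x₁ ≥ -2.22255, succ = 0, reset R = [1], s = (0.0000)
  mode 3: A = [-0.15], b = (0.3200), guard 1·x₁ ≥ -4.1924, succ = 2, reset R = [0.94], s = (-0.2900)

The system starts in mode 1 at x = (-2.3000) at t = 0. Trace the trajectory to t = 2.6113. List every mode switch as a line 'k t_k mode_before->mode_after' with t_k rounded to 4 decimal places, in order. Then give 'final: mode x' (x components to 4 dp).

1 1.4423 1->3
2 2.0717 3->2
final: 2 -3.6857

Mode 1: guard c·x = 5.0964 hit at Δt = 1.4423 (t = 1.4423), x⁻ = (-5.0964) → reset → x⁺ = (-4.8187), jump to mode 3
Mode 3: guard c·x = -4.1924 hit at Δt = 0.6294 (t = 2.0717), x⁻ = (-4.1924) → reset → x⁺ = (-4.2309), jump to mode 2
Mode 2: flow for 0.5396 to horizon, guard not reached → x = (-3.6857)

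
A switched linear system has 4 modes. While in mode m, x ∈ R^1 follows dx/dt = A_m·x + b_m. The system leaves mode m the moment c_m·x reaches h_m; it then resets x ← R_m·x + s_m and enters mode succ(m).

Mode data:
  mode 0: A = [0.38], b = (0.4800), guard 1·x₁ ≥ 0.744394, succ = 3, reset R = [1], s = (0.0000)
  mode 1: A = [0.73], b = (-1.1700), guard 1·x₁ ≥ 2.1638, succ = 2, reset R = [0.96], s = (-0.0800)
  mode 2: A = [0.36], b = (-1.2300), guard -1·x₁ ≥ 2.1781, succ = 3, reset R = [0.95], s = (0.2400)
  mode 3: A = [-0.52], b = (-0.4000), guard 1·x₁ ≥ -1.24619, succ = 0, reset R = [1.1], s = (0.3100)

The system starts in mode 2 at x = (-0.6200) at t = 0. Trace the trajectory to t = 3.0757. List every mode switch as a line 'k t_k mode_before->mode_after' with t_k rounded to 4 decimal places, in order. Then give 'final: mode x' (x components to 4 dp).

1 0.9067 2->3
2 2.4424 3->0
final: 0 -1.0058

Mode 2: guard c·x = 2.1781 hit at Δt = 0.9067 (t = 0.9067), x⁻ = (-2.1781) → reset → x⁺ = (-1.8292), jump to mode 3
Mode 3: guard c·x = -1.2462 hit at Δt = 1.5357 (t = 2.4424), x⁻ = (-1.2462) → reset → x⁺ = (-1.0608), jump to mode 0
Mode 0: flow for 0.6333 to horizon, guard not reached → x = (-1.0058)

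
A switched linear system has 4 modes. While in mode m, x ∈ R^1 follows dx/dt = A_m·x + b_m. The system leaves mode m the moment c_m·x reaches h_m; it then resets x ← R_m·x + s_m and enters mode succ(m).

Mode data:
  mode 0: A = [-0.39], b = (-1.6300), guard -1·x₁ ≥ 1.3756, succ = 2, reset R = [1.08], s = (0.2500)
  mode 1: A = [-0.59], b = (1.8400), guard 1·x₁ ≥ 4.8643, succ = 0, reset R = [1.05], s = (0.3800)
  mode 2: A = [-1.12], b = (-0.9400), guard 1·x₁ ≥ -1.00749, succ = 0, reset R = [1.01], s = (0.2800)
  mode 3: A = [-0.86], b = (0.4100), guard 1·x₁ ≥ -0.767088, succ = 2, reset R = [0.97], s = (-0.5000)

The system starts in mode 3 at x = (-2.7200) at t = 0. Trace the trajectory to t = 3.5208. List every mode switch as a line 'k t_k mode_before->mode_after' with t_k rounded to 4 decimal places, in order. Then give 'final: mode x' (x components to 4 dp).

1 1.0976 3->2
2 1.8817 2->0
3 2.4074 0->2
4 3.1727 2->0
final: 0 -1.1745

Mode 3: guard c·x = -0.7671 hit at Δt = 1.0976 (t = 1.0976), x⁻ = (-0.7671) → reset → x⁺ = (-1.2441), jump to mode 2
Mode 2: guard c·x = -1.0075 hit at Δt = 0.7841 (t = 1.8817), x⁻ = (-1.0075) → reset → x⁺ = (-0.7376), jump to mode 0
Mode 0: guard c·x = 1.3756 hit at Δt = 0.5257 (t = 2.4074), x⁻ = (-1.3756) → reset → x⁺ = (-1.2356), jump to mode 2
Mode 2: guard c·x = -1.0075 hit at Δt = 0.7653 (t = 3.1727), x⁻ = (-1.0075) → reset → x⁺ = (-0.7376), jump to mode 0
Mode 0: flow for 0.3481 to horizon, guard not reached → x = (-1.1745)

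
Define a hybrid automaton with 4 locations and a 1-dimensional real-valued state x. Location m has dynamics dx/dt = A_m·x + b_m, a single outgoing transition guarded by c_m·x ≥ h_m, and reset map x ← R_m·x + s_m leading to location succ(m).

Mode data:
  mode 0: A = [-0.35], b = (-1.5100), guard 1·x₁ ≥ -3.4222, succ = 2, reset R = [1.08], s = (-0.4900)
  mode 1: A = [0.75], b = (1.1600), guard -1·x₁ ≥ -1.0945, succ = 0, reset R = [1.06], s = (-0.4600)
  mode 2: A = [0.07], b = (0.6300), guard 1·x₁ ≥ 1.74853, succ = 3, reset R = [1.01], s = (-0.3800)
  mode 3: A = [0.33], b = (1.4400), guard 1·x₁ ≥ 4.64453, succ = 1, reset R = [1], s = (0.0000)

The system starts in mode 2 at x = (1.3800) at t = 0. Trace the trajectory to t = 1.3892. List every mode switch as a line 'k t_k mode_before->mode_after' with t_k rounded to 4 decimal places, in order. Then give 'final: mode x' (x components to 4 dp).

Mode 2: guard c·x = 1.7485 hit at Δt = 0.4984 (t = 0.4984), x⁻ = (1.7485) → reset → x⁺ = (1.3860), jump to mode 3
Mode 3: flow for 0.8908 to horizon, guard not reached → x = (3.3509)

1 0.4984 2->3
final: 3 3.3509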